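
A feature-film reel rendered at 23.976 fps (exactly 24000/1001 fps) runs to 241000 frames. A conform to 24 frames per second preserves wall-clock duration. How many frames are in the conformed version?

241241 frames

Target frames = source frames × (target rate / source rate) = 241000 × (24)/(24000/1001) = 241000 × 1001/1000 = 241241.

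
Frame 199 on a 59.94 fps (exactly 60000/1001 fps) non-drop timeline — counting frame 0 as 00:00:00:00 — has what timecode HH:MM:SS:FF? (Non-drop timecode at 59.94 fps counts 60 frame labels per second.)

00:00:03:19

199 ÷ 60 = 3 full seconds, remainder 19 frames.
3 s = 0 h 0 min 3 s.
Timecode: 00:00:03:19.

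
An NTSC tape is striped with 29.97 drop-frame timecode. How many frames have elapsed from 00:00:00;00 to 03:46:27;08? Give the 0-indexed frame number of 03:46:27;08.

As if non-drop at 30 labels/s: (3 × 3600 + 46 × 60 + 27) × 30 + 8 = 407618.
Minute boundaries passed: 226; those not divisible by 10: 226 − 22 = 204; dropped labels = 2 × 204 = 408.
Actual frame index = 407618 − 408 = 407210.

407210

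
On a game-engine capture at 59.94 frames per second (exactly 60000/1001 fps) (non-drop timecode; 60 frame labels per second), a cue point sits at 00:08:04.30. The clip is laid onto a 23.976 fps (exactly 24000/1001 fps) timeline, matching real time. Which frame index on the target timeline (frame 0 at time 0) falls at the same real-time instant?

Source frame index: (0×3600 + 8×60 + 4) × 60 + 30 = 29070.
Real time: 29070 / (60000/1001) = 969969/2000 s.
Target frame: (969969/2000) × (24000/1001) = 11628.

frame 11628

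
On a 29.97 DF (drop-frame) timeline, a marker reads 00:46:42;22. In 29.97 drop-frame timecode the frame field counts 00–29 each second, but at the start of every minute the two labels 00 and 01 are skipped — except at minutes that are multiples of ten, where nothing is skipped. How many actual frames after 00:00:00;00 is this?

83998

Complete 10-minute blocks: 4, each 17982 frames → 71928.
Remaining 6 whole minutes in the current block: 1800 + 5 × 1798 = 10790 frames.
Within the current minute: 42 × 30 + 22 − 2 = 1280 (labels ;00/;01 skipped at this minute). Total = 71928 + 10790 + 1280 = 83998.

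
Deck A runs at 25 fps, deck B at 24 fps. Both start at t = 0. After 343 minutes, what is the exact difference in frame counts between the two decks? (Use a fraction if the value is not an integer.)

20580 frames

343 min = 20580 s.
A emits 25 × 20580 = 514500 frames; B emits 24 × 20580 = 493920.
Difference = 20580 frames; B is behind A.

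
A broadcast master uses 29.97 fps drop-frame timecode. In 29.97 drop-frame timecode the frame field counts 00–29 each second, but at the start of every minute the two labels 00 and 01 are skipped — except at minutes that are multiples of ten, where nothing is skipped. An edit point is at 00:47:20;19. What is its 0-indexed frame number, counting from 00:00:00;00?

85133

Complete 10-minute blocks: 4, each 17982 frames → 71928.
Remaining 7 whole minutes in the current block: 1800 + 6 × 1798 = 12588 frames.
Within the current minute: 20 × 30 + 19 − 2 = 617 (labels ;00/;01 skipped at this minute). Total = 71928 + 12588 + 617 = 85133.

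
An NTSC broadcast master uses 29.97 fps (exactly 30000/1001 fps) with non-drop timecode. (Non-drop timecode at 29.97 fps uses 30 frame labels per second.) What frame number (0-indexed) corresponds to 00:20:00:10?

36010

Total seconds to the label: (0 × 3600 + 20 × 60 + 0) = 1200.
Frame index = 1200 × 30 + 10 = 36010.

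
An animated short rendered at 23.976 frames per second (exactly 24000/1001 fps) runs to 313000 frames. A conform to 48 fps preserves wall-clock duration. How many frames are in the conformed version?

626626 frames

Target frames = source frames × (target rate / source rate) = 313000 × (48)/(24000/1001) = 313000 × 1001/500 = 626626.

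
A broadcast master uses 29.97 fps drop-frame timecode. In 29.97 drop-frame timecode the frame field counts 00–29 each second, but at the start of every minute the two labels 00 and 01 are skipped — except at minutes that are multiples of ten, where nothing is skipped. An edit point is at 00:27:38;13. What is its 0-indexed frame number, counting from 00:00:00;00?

49703

Complete 10-minute blocks: 2, each 17982 frames → 35964.
Remaining 7 whole minutes in the current block: 1800 + 6 × 1798 = 12588 frames.
Within the current minute: 38 × 30 + 13 − 2 = 1151 (labels ;00/;01 skipped at this minute). Total = 35964 + 12588 + 1151 = 49703.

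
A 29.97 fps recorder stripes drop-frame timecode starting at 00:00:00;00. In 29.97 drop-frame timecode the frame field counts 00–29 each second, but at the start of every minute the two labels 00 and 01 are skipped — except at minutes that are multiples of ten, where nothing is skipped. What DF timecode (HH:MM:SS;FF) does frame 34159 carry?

Each 10-minute DF block holds 10 × 60 × 30 − 9 × 2 = 17982 frames. 34159 ÷ 17982 → 1 full block, remainder 16177.
Within the partial block the first minute is 1800 frames and each further minute 1798, so 8 further minute boundaries passed. Total skipped labels = 18 × 1 + 2 × 8 = 34.
Non-drop label index = 34159 + 34 = 34193; at 30 labels/s that is 00:18:59:23, i.e. DF 00:18:59;23.

00:18:59;23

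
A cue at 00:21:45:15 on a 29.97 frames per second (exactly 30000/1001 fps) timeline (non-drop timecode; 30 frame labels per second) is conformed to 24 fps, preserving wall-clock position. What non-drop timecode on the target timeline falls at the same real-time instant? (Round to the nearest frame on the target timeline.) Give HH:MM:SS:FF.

Source frame index: (0×3600 + 21×60 + 45) × 30 + 15 = 39165.
Real time: 39165 / (30000/1001) = 2613611/2000 s.
Target frame: (2613611/2000) × (24) = 7840833/250 ≈ 31363.332 → 31363.
At 24 labels/s: frame 31363 → 00:21:46:19.

00:21:46:19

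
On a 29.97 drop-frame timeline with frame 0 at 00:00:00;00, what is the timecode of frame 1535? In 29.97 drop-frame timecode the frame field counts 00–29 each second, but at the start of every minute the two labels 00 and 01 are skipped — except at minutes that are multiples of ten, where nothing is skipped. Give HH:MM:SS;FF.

Ten DF minutes hold 17982 frames, so frame 1535 lies in block 0 (frames 0–17981) with 1535 frames into that block.
The block's first minute is 1800 frames and the rest 1798 each; 1535 frames reaches minute 0, so 0 × 18 + 0 × 2 = 0 labels have been skipped so far.
Adding those back, label number 1535 + 0 = 1535 at 30 labels/s is 51 s + 5 f = 0 h 0 min 51 s frame 5, i.e. 00:00:51;05.

00:00:51;05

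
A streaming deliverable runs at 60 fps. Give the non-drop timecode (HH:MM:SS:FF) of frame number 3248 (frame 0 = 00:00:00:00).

3248 ÷ 60 = 54 full seconds, remainder 8 frames.
54 s = 0 h 0 min 54 s.
Timecode: 00:00:54:08.

00:00:54:08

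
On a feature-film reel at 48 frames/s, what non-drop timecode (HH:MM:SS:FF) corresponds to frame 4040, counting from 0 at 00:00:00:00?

00:01:24:08

4040 ÷ 48 = 84 full seconds, remainder 8 frames.
84 s = 0 h 1 min 24 s.
Timecode: 00:01:24:08.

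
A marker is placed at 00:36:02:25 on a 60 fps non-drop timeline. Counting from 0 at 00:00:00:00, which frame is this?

Total seconds to the label: (0 × 3600 + 36 × 60 + 2) = 2162.
Frame index = 2162 × 60 + 25 = 129745.

frame 129745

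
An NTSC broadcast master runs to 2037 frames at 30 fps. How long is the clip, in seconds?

67.9 seconds

Running time = 2037 / (30) = 67.9 s.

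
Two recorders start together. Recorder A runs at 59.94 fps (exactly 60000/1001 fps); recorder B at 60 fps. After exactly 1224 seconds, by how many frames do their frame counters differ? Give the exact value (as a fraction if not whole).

73440/1001 frames

A emits 60000/1001 × 1224 = 73440000/1001 frames; B emits 60 × 1224 = 73440.
Difference = 73440/1001 frames (≈ 73.3666); B is ahead of A.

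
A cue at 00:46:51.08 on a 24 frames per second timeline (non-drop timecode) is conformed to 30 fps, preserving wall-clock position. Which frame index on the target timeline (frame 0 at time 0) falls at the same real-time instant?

Source frame index: (0×3600 + 46×60 + 51) × 24 + 8 = 67472.
Real time: 67472 / (24) = 8434/3 s.
Target frame: (8434/3) × (30) = 84340.

frame 84340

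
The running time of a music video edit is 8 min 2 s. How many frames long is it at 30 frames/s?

14460 frames

8 min 2 s = 482 s.
Frames = 482 × 30 = 14460.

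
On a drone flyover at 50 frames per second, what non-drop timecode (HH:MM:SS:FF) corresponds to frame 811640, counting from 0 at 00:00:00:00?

811640 ÷ 50 = 16232 full seconds, remainder 40 frames.
16232 s = 4 h 30 min 32 s.
Timecode: 04:30:32:40.

04:30:32:40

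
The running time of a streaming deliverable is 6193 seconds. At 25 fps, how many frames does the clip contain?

Frames = 6193 × 25 = 154825.

154825 frames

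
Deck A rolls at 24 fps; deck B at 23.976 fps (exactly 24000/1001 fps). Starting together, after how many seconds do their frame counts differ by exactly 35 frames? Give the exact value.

The gap grows by |24000/1001 − 24| = 24/1001 frames per second.
Time for a 35-frame gap: 35 ÷ (24/1001) = 35035/24 s.

35035/24 seconds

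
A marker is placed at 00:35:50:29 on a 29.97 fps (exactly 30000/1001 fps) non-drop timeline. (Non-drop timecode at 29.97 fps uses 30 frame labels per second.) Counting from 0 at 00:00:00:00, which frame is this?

Total seconds to the label: (0 × 3600 + 35 × 60 + 50) = 2150.
Frame index = 2150 × 30 + 29 = 64529.

frame 64529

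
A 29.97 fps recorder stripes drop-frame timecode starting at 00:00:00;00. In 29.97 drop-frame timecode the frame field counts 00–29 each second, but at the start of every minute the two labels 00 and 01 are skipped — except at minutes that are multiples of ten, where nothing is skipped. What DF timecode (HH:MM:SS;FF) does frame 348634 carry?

03:13:52;22

Ten DF minutes hold 17982 frames, so frame 348634 lies in block 19 (frames 341658–359639) with 6976 frames into that block.
The block's first minute is 1800 frames and the rest 1798 each; 6976 frames reaches minute 3, so 19 × 18 + 3 × 2 = 348 labels have been skipped so far.
Adding those back, label number 348634 + 348 = 348982 at 30 labels/s is 11632 s + 22 f = 3 h 13 min 52 s frame 22, i.e. 03:13:52;22.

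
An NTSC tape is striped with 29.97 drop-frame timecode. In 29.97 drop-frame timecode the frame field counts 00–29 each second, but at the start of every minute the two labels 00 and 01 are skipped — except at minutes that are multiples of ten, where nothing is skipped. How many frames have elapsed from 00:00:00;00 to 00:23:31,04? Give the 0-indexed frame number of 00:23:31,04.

As if non-drop at 30 labels/s: (0 × 3600 + 23 × 60 + 31) × 30 + 4 = 42334.
Minute boundaries passed: 23; those not divisible by 10: 23 − 2 = 21; dropped labels = 2 × 21 = 42.
Actual frame index = 42334 − 42 = 42292.

42292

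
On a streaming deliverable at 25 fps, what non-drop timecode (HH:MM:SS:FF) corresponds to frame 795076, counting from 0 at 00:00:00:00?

795076 ÷ 25 = 31803 full seconds, remainder 1 frame.
31803 s = 8 h 50 min 3 s.
Timecode: 08:50:03:01.

08:50:03:01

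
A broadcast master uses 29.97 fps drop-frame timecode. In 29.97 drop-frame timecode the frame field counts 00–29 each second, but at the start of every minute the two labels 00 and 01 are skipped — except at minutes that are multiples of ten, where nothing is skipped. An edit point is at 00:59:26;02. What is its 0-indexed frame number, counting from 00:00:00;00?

As if non-drop at 30 labels/s: (0 × 3600 + 59 × 60 + 26) × 30 + 2 = 106982.
Minute boundaries passed: 59; those not divisible by 10: 59 − 5 = 54; dropped labels = 2 × 54 = 108.
Actual frame index = 106982 − 108 = 106874.

106874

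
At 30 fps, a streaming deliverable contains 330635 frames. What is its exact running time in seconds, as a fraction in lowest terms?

Running time = 330635 ÷ (30) = 330635 × 1/30 = 66127/6 s.

66127/6 seconds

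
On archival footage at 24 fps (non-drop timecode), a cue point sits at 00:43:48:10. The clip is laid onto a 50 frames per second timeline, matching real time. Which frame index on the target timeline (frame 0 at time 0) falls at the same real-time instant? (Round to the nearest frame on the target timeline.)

frame 131421

Source frame index: (0×3600 + 43×60 + 48) × 24 + 10 = 63082.
Real time: 63082 / (24) = 31541/12 s.
Target frame: (31541/12) × (50) = 788525/6 ≈ 131420.833 → 131421.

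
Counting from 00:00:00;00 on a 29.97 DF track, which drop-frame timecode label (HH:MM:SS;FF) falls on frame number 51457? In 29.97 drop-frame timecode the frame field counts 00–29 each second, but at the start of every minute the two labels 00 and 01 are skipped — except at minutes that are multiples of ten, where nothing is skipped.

00:28:36;29

Each 10-minute DF block holds 10 × 60 × 30 − 9 × 2 = 17982 frames. 51457 ÷ 17982 → 2 full blocks, remainder 15493.
Within the partial block the first minute is 1800 frames and each further minute 1798, so 8 further minute boundaries passed. Total skipped labels = 18 × 2 + 2 × 8 = 52.
Non-drop label index = 51457 + 52 = 51509; at 30 labels/s that is 00:28:36:29, i.e. DF 00:28:36;29.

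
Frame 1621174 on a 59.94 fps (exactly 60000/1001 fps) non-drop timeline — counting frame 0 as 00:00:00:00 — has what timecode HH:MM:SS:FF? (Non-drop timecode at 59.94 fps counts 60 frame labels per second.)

07:30:19:34

1621174 ÷ 60 = 27019 full seconds, remainder 34 frames.
27019 s = 7 h 30 min 19 s.
Timecode: 07:30:19:34.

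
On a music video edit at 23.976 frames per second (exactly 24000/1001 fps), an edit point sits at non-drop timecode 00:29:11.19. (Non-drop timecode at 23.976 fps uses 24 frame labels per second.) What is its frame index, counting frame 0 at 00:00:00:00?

42043

Total seconds to the label: (0 × 3600 + 29 × 60 + 11) = 1751.
Frame index = 1751 × 24 + 19 = 42043.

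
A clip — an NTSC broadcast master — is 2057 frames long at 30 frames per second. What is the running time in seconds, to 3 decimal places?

68.567 seconds

Running time = 2057 × 1/30 = 2057/30 s ≈ 68.567 s.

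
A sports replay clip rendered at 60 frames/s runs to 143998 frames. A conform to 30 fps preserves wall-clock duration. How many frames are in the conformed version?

Frames at target rate = 143998 × (30) / (60) = 71999.

71999 frames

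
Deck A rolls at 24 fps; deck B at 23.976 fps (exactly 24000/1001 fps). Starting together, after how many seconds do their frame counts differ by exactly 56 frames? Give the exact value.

7007/3 seconds

The gap grows by |24000/1001 − 24| = 24/1001 frames per second.
Time for a 56-frame gap: 56 ÷ (24/1001) = 7007/3 s.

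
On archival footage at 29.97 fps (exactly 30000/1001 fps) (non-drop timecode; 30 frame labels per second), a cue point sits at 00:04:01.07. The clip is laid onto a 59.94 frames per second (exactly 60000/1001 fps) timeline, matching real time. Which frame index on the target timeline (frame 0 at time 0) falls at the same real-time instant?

Source frame index: (0×3600 + 4×60 + 1) × 30 + 7 = 7237.
Real time: 7237 / (30000/1001) = 7244237/30000 s.
Target frame: (7244237/30000) × (60000/1001) = 14474.

frame 14474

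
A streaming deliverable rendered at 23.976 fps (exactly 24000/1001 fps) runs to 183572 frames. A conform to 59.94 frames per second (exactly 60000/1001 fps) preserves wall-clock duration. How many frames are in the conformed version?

458930 frames

Target frames = source frames × (target rate / source rate) = 183572 × (60000/1001)/(24000/1001) = 183572 × 5/2 = 458930.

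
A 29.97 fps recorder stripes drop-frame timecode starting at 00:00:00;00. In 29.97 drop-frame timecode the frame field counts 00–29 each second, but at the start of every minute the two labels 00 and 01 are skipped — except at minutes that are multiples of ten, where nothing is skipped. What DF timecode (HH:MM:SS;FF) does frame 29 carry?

Each 10-minute DF block holds 10 × 60 × 30 − 9 × 2 = 17982 frames. 29 ÷ 17982 → 0 full blocks, remainder 29.
Within the partial block the first minute is 1800 frames and each further minute 1798, so 0 further minute boundaries passed. Total skipped labels = 18 × 0 + 2 × 0 = 0.
Non-drop label index = 29 + 0 = 29; at 30 labels/s that is 00:00:00:29, i.e. DF 00:00:00;29.

00:00:00;29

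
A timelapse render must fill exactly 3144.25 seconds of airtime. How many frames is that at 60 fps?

188655 frames

Frames = 3144.25 × 60 = 188655.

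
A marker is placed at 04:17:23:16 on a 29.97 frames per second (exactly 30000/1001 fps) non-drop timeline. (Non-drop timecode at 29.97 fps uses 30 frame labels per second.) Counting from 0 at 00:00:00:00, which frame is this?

Total seconds to the label: (4 × 3600 + 17 × 60 + 23) = 15443.
Frame index = 15443 × 30 + 16 = 463306.

463306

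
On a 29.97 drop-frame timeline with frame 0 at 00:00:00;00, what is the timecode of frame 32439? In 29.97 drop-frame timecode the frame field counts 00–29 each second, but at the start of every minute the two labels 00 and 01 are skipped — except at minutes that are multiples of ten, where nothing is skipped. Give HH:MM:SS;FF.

Each 10-minute DF block holds 10 × 60 × 30 − 9 × 2 = 17982 frames. 32439 ÷ 17982 → 1 full block, remainder 14457.
Within the partial block the first minute is 1800 frames and each further minute 1798, so 8 further minute boundaries passed. Total skipped labels = 18 × 1 + 2 × 8 = 34.
Non-drop label index = 32439 + 34 = 32473; at 30 labels/s that is 00:18:02:13, i.e. DF 00:18:02;13.

00:18:02;13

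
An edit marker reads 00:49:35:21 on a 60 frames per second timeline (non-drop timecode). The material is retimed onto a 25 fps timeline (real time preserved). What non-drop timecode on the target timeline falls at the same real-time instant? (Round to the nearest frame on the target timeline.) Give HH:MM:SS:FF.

Source frame index: (0×3600 + 49×60 + 35) × 60 + 21 = 178521.
Real time: 178521 / (60) = 59507/20 s.
Target frame: (59507/20) × (25) = 297535/4 ≈ 74383.750 → 74384.
At 25 labels/s: frame 74384 → 00:49:35:09.

00:49:35:09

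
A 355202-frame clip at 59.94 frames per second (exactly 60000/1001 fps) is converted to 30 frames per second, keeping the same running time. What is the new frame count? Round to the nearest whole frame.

Frames at target rate = 355202 × (30) / (60000/1001) = 177778601/1000 ≈ 177778.601.
Nearest whole frame: 177779.

177779 frames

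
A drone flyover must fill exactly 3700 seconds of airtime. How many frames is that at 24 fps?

Frames = 3700 × 24 = 88800.

88800 frames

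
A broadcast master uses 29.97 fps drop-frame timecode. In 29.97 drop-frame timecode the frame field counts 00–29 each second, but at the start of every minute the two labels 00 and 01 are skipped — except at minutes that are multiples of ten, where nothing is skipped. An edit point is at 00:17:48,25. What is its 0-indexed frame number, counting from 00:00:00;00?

32033

As if non-drop at 30 labels/s: (0 × 3600 + 17 × 60 + 48) × 30 + 25 = 32065.
Minute boundaries passed: 17; those not divisible by 10: 17 − 1 = 16; dropped labels = 2 × 16 = 32.
Actual frame index = 32065 − 32 = 32033.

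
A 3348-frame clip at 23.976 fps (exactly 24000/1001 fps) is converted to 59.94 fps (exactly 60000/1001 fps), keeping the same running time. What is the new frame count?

8370 frames

Target frames = source frames × (target rate / source rate) = 3348 × (60000/1001)/(24000/1001) = 3348 × 5/2 = 8370.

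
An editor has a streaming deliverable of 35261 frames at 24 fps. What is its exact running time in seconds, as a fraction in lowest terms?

Running time = 35261 ÷ (24) = 35261 × 1/24 = 35261/24 s.

35261/24 seconds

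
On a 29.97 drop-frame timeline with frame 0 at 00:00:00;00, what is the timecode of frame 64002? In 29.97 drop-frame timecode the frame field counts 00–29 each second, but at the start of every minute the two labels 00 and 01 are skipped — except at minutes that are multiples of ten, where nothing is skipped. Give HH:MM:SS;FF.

Each 10-minute DF block holds 10 × 60 × 30 − 9 × 2 = 17982 frames. 64002 ÷ 17982 → 3 full blocks, remainder 10056.
Within the partial block the first minute is 1800 frames and each further minute 1798, so 5 further minute boundaries passed. Total skipped labels = 18 × 3 + 2 × 5 = 64.
Non-drop label index = 64002 + 64 = 64066; at 30 labels/s that is 00:35:35:16, i.e. DF 00:35:35;16.

00:35:35;16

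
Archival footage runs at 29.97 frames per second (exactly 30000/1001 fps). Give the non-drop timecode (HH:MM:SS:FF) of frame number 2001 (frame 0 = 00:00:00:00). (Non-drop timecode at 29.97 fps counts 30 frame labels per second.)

2001 ÷ 30 = 66 full seconds, remainder 21 frames.
66 s = 0 h 1 min 6 s.
Timecode: 00:01:06:21.

00:01:06:21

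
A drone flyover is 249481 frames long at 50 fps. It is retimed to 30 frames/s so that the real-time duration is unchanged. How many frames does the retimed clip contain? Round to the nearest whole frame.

Frames at target rate = 249481 × (30) / (50) = 748443/5 ≈ 149688.600.
Nearest whole frame: 149689.

149689 frames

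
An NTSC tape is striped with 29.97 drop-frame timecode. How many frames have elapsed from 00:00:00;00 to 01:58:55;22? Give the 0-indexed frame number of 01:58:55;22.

213858

As if non-drop at 30 labels/s: (1 × 3600 + 58 × 60 + 55) × 30 + 22 = 214072.
Minute boundaries passed: 118; those not divisible by 10: 118 − 11 = 107; dropped labels = 2 × 107 = 214.
Actual frame index = 214072 − 214 = 213858.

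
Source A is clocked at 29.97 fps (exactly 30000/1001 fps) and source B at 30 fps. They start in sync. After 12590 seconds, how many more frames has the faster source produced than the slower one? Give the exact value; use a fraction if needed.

A emits 30000/1001 × 12590 = 377700000/1001 frames; B emits 30 × 12590 = 377700.
Difference = 377700/1001 frames (≈ 377.3227); B is ahead of A.

377700/1001 frames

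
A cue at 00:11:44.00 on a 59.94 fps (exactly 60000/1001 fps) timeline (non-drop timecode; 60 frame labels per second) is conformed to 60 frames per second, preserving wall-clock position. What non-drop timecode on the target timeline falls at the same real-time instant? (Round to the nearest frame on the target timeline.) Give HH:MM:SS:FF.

Source frame index: (0×3600 + 11×60 + 44) × 60 + 0 = 42240.
Real time: 42240 / (60000/1001) = 88088/125 s.
Target frame: (88088/125) × (60) = 1057056/25 ≈ 42282.240 → 42282.
At 60 labels/s: frame 42282 → 00:11:44:42.

00:11:44:42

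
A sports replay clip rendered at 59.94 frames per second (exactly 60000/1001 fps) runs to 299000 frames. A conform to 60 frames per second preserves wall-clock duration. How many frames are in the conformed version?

Target frames = source frames × (target rate / source rate) = 299000 × (60)/(60000/1001) = 299000 × 1001/1000 = 299299.

299299 frames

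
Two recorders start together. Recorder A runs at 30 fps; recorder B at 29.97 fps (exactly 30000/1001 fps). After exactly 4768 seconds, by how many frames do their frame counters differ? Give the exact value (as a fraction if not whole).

143040/1001 frames

A emits 30 × 4768 = 143040 frames; B emits 30000/1001 × 4768 = 143040000/1001.
Difference = 143040/1001 frames (≈ 142.8971); B is behind A.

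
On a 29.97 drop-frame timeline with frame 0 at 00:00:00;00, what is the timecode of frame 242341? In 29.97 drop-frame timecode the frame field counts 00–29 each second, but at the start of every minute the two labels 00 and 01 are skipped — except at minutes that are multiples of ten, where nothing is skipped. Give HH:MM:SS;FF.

Each 10-minute DF block holds 10 × 60 × 30 − 9 × 2 = 17982 frames. 242341 ÷ 17982 → 13 full blocks, remainder 8575.
Within the partial block the first minute is 1800 frames and each further minute 1798, so 4 further minute boundaries passed. Total skipped labels = 18 × 13 + 2 × 4 = 242.
Non-drop label index = 242341 + 242 = 242583; at 30 labels/s that is 02:14:46:03, i.e. DF 02:14:46;03.

02:14:46;03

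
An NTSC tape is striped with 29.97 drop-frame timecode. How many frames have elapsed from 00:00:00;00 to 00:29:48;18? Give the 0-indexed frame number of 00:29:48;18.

As if non-drop at 30 labels/s: (0 × 3600 + 29 × 60 + 48) × 30 + 18 = 53658.
Minute boundaries passed: 29; those not divisible by 10: 29 − 2 = 27; dropped labels = 2 × 27 = 54.
Actual frame index = 53658 − 54 = 53604.

53604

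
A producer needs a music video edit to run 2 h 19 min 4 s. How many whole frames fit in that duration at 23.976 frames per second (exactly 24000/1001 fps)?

200055 frames

2 h 19 min 4 s = 8344 s.
Frames = 8344 × 24000/1001 = 28608000/143 ≈ 200055.9441.
Complete frames: 200055.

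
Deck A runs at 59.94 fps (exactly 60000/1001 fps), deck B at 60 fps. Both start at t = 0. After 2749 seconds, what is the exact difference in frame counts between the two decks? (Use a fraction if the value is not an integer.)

164940/1001 frames

A emits 60000/1001 × 2749 = 164940000/1001 frames; B emits 60 × 2749 = 164940.
Difference = 164940/1001 frames (≈ 164.7752); B is ahead of A.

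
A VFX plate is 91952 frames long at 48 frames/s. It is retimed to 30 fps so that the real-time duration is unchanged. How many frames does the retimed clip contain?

Target frames = source frames × (target rate / source rate) = 91952 × (30)/(48) = 91952 × 5/8 = 57470.

57470 frames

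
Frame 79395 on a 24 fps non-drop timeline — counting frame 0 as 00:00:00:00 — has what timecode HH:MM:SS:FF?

79395 ÷ 24 = 3308 full seconds, remainder 3 frames.
3308 s = 0 h 55 min 8 s.
Timecode: 00:55:08:03.

00:55:08:03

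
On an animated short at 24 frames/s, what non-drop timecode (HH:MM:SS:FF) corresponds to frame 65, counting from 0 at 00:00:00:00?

00:00:02:17

65 ÷ 24 = 2 full seconds, remainder 17 frames.
2 s = 0 h 0 min 2 s.
Timecode: 00:00:02:17.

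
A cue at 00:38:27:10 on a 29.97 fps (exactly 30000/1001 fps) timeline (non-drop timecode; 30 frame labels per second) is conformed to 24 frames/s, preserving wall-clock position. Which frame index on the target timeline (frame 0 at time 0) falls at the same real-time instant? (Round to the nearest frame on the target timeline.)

frame 55431

Source frame index: (0×3600 + 38×60 + 27) × 30 + 10 = 69220.
Real time: 69220 / (30000/1001) = 3464461/1500 s.
Target frame: (3464461/1500) × (24) = 6928922/125 ≈ 55431.376 → 55431.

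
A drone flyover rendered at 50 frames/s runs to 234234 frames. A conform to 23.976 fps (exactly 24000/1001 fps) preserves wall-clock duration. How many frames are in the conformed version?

112320 frames

Target frames = source frames × (target rate / source rate) = 234234 × (24000/1001)/(50) = 234234 × 480/1001 = 112320.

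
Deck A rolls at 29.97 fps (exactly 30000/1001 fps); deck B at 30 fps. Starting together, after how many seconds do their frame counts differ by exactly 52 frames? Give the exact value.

26026/15 seconds

The gap grows by |30 − 30000/1001| = 30/1001 frames per second.
Time for a 52-frame gap: 52 ÷ (30/1001) = 26026/15 s.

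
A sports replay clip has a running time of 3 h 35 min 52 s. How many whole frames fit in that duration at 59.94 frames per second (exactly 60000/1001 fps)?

3 h 35 min 52 s = 12952 s.
Frames = 12952 × 60000/1001 = 777120000/1001 ≈ 776343.6563.
Complete frames: 776343.

776343 frames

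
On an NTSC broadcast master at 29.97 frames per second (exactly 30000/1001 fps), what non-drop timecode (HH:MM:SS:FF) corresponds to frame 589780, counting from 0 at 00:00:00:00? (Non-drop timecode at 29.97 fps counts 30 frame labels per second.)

05:27:39:10

589780 ÷ 30 = 19659 full seconds, remainder 10 frames.
19659 s = 5 h 27 min 39 s.
Timecode: 05:27:39:10.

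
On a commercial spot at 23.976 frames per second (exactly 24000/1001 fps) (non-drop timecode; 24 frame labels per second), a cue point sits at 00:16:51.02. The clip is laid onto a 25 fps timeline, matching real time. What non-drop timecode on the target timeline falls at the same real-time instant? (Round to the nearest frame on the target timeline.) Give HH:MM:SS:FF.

00:16:52:02

Source frame index: (0×3600 + 16×60 + 51) × 24 + 2 = 24266.
Real time: 24266 / (24000/1001) = 12145133/12000 s.
Target frame: (12145133/12000) × (25) = 12145133/480 ≈ 25302.360 → 25302.
At 25 labels/s: frame 25302 → 00:16:52:02.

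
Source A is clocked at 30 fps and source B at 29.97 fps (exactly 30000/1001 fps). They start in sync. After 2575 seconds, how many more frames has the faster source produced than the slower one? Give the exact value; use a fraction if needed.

A emits 30 × 2575 = 77250 frames; B emits 30000/1001 × 2575 = 77250000/1001.
Difference = 77250/1001 frames (≈ 77.1728); B is behind A.

77250/1001 frames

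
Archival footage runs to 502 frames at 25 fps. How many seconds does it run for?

20.08 seconds

Running time = 502 / (25) = 20.08 s.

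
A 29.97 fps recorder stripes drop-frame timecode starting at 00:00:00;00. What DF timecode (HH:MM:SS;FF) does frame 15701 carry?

Ten DF minutes hold 17982 frames, so frame 15701 lies in block 0 (frames 0–17981) with 15701 frames into that block.
The block's first minute is 1800 frames and the rest 1798 each; 15701 frames reaches minute 8, so 0 × 18 + 8 × 2 = 16 labels have been skipped so far.
Adding those back, label number 15701 + 16 = 15717 at 30 labels/s is 523 s + 27 f = 0 h 8 min 43 s frame 27, i.e. 00:08:43;27.

00:08:43;27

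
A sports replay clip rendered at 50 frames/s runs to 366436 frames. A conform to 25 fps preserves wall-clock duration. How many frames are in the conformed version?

183218 frames

Target frames = source frames × (target rate / source rate) = 366436 × (25)/(50) = 366436 × 1/2 = 183218.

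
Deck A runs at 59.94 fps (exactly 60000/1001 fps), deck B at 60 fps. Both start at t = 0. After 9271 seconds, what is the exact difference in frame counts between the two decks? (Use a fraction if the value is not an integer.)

556260/1001 frames

A emits 60000/1001 × 9271 = 556260000/1001 frames; B emits 60 × 9271 = 556260.
Difference = 556260/1001 frames (≈ 555.7043); B is ahead of A.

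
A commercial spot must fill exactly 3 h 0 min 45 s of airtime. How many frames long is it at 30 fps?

3 h 0 min 45 s = 10845 s.
Frames = 10845 × 30 = 325350.

325350 frames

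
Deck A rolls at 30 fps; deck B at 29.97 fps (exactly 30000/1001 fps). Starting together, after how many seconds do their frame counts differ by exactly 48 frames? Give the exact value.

1601.6 seconds

The gap grows by |30000/1001 − 30| = 30/1001 frames per second.
Time for a 48-frame gap: 48 ÷ (30/1001) = 1601.6 s.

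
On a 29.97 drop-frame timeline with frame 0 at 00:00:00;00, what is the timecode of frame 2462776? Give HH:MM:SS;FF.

Ten DF minutes hold 17982 frames, so frame 2462776 lies in block 136 (frames 2445552–2463533) with 17224 frames into that block.
The block's first minute is 1800 frames and the rest 1798 each; 17224 frames reaches minute 9, so 136 × 18 + 9 × 2 = 2466 labels have been skipped so far.
Adding those back, label number 2462776 + 2466 = 2465242 at 30 labels/s is 82174 s + 22 f = 22 h 49 min 34 s frame 22, i.e. 22:49:34;22.

22:49:34;22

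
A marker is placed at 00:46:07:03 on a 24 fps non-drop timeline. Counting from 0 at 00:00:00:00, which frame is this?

frame 66411

Total seconds to the label: (0 × 3600 + 46 × 60 + 7) = 2767.
Frame index = 2767 × 24 + 3 = 66411.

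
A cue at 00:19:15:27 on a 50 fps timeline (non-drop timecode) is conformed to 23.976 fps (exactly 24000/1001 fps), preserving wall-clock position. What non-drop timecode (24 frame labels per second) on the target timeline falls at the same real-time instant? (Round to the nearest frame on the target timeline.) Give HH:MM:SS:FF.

00:19:14:09

Source frame index: (0×3600 + 19×60 + 15) × 50 + 27 = 57777.
Real time: 57777 / (50) = 57777/50 s.
Target frame: (57777/50) × (24000/1001) = 27732960/1001 ≈ 27705.255 → 27705.
At 24 labels/s: frame 27705 → 00:19:14:09.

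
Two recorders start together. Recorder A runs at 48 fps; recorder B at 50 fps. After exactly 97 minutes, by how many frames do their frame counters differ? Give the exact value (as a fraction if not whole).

11640 frames

97 min = 5820 s.
A emits 48 × 5820 = 279360 frames; B emits 50 × 5820 = 291000.
Difference = 11640 frames; B is ahead of A.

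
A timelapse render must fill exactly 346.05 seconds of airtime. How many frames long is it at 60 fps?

20763 frames

Frames = 346.05 × 60 = 20763.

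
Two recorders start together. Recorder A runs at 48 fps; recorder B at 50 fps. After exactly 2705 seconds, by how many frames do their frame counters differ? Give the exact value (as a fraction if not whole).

5410 frames

A emits 48 × 2705 = 129840 frames; B emits 50 × 2705 = 135250.
Difference = 5410 frames; B is ahead of A.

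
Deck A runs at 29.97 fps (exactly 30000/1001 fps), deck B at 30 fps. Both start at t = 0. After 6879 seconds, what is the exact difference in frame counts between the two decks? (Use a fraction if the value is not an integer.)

206370/1001 frames

A emits 30000/1001 × 6879 = 206370000/1001 frames; B emits 30 × 6879 = 206370.
Difference = 206370/1001 frames (≈ 206.1638); B is ahead of A.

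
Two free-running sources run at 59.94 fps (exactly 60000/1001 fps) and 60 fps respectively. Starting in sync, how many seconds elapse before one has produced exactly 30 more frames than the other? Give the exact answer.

The gap grows by |60 − 60000/1001| = 60/1001 frames per second.
Time for a 30-frame gap: 30 ÷ (60/1001) = 500.5 s.

500.5 seconds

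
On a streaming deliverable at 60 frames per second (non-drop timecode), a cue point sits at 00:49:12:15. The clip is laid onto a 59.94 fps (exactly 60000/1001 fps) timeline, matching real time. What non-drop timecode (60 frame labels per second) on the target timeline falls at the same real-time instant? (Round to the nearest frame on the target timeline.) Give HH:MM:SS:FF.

Source frame index: (0×3600 + 49×60 + 12) × 60 + 15 = 177135.
Real time: 177135 / (60) = 11809/4 s.
Target frame: (11809/4) × (60000/1001) = 25305000/143 ≈ 176958.042 → 176958.
At 60 labels/s: frame 176958 → 00:49:09:18.

00:49:09:18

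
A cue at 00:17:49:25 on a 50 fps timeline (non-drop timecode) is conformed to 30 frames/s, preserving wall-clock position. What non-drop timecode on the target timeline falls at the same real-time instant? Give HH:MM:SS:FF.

Source frame index: (0×3600 + 17×60 + 49) × 50 + 25 = 53475.
Real time: 53475 / (50) = 2139/2 s.
Target frame: (2139/2) × (30) = 32085.
At 30 labels/s: frame 32085 → 00:17:49:15.

00:17:49:15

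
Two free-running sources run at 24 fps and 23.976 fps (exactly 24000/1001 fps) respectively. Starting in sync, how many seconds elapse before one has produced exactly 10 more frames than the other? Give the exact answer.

The gap grows by |24000/1001 − 24| = 24/1001 frames per second.
Time for a 10-frame gap: 10 ÷ (24/1001) = 5005/12 s.

5005/12 seconds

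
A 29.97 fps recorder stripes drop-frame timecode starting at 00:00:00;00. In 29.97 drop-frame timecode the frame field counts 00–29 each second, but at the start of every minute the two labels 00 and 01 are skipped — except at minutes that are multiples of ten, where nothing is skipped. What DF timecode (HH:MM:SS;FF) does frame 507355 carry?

04:42:08;23

Each 10-minute DF block holds 10 × 60 × 30 − 9 × 2 = 17982 frames. 507355 ÷ 17982 → 28 full blocks, remainder 3859.
Within the partial block the first minute is 1800 frames and each further minute 1798, so 2 further minute boundaries passed. Total skipped labels = 18 × 28 + 2 × 2 = 508.
Non-drop label index = 507355 + 508 = 507863; at 30 labels/s that is 04:42:08:23, i.e. DF 04:42:08;23.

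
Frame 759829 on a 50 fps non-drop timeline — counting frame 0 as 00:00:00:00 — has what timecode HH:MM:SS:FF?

759829 ÷ 50 = 15196 full seconds, remainder 29 frames.
15196 s = 4 h 13 min 16 s.
Timecode: 04:13:16:29.

04:13:16:29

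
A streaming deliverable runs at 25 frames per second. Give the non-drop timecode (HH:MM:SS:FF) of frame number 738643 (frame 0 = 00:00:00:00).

08:12:25:18

738643 ÷ 25 = 29545 full seconds, remainder 18 frames.
29545 s = 8 h 12 min 25 s.
Timecode: 08:12:25:18.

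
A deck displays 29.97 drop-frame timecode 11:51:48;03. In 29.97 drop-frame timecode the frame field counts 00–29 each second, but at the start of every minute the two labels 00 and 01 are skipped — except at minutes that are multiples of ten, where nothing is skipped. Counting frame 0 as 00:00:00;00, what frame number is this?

As if non-drop at 30 labels/s: (11 × 3600 + 51 × 60 + 48) × 30 + 3 = 1281243.
Minute boundaries passed: 711; those not divisible by 10: 711 − 71 = 640; dropped labels = 2 × 640 = 1280.
Actual frame index = 1281243 − 1280 = 1279963.

1279963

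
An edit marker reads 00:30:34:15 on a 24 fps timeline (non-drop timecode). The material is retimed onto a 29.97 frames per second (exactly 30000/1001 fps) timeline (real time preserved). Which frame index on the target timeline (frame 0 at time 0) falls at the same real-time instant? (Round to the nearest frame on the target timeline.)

frame 54984

Source frame index: (0×3600 + 30×60 + 34) × 24 + 15 = 44031.
Real time: 44031 / (24) = 14677/8 s.
Target frame: (14677/8) × (30000/1001) = 4233750/77 ≈ 54983.766 → 54984.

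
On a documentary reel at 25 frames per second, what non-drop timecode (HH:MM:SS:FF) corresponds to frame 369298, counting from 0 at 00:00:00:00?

04:06:11:23

369298 ÷ 25 = 14771 full seconds, remainder 23 frames.
14771 s = 4 h 6 min 11 s.
Timecode: 04:06:11:23.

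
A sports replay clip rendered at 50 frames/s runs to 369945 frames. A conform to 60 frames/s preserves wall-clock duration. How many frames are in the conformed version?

443934 frames

Target frames = source frames × (target rate / source rate) = 369945 × (60)/(50) = 369945 × 6/5 = 443934.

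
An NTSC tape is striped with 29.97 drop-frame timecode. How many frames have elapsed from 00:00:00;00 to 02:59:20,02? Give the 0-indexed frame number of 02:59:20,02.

Complete 10-minute blocks: 17, each 17982 frames → 305694.
Remaining 9 whole minutes in the current block: 1800 + 8 × 1798 = 16184 frames.
Within the current minute: 20 × 30 + 2 − 2 = 600 (labels ;00/;01 skipped at this minute). Total = 305694 + 16184 + 600 = 322478.

322478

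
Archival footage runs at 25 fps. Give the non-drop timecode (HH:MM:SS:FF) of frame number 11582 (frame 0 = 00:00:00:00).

00:07:43:07

11582 ÷ 25 = 463 full seconds, remainder 7 frames.
463 s = 0 h 7 min 43 s.
Timecode: 00:07:43:07.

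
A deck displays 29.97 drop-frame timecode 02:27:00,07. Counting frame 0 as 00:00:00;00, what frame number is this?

Complete 10-minute blocks: 14, each 17982 frames → 251748.
Remaining 7 whole minutes in the current block: 1800 + 6 × 1798 = 12588 frames.
Within the current minute: 0 × 30 + 7 − 2 = 5 (labels ;00/;01 skipped at this minute). Total = 251748 + 12588 + 5 = 264341.

264341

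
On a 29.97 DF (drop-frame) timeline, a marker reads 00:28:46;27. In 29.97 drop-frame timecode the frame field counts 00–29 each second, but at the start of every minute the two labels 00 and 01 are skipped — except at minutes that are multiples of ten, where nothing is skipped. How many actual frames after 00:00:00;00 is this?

Complete 10-minute blocks: 2, each 17982 frames → 35964.
Remaining 8 whole minutes in the current block: 1800 + 7 × 1798 = 14386 frames.
Within the current minute: 46 × 30 + 27 − 2 = 1405 (labels ;00/;01 skipped at this minute). Total = 35964 + 14386 + 1405 = 51755.

51755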